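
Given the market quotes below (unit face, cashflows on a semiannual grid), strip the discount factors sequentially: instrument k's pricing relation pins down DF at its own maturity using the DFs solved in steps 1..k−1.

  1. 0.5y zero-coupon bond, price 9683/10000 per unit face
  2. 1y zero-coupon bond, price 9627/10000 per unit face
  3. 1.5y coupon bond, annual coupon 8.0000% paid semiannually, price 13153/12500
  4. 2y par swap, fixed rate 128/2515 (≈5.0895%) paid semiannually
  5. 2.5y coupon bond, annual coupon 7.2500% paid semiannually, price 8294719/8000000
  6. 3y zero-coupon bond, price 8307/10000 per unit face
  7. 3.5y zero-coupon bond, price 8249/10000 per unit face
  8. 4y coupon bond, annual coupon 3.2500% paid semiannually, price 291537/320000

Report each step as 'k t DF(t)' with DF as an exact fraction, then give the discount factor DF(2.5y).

1 1/2 9683/10000
2 1 9627/10000
3 3/2 15/16
4 2 113/125
5 5/2 4343/5000
6 3 8307/10000
7 7/2 8249/10000
8 4 3979/5000
DF(2.5y) = 4343/5000 ≈ 0.868600

step 1 [0.5y] zero: DF = P = 9683/10000 ≈ 0.968300
step 2 [1y] zero: DF = P = 9627/10000 ≈ 0.962700
step 3 [1.5y] bond c/2=1/25: DF=(13153/12500 − 1/25·(0.968300+0.962700))/(1+1/25) = 15/16 ≈ 0.937500
step 4 [2y] swap r/2=64/2515: DF=(1 − 64/2515·(0.968300+0.962700+0.937500))/(1+64/2515) = 113/125 ≈ 0.904000
step 5 [2.5y] bond c/2=29/800: DF=(8294719/8000000 − 29/800·(0.968300+0.962700+0.937500+0.904000))/(1+29/800) = 4343/5000 ≈ 0.868600
step 6 [3y] zero: DF = P = 8307/10000 ≈ 0.830700
step 7 [3.5y] zero: DF = P = 8249/10000 ≈ 0.824900
step 8 [4y] bond c/2=13/800: DF=(291537/320000 − 13/800·(0.968300+0.962700+0.937500+0.904000+0.868600+0.830700+0.824900))/(1+13/800) = 3979/5000 ≈ 0.795800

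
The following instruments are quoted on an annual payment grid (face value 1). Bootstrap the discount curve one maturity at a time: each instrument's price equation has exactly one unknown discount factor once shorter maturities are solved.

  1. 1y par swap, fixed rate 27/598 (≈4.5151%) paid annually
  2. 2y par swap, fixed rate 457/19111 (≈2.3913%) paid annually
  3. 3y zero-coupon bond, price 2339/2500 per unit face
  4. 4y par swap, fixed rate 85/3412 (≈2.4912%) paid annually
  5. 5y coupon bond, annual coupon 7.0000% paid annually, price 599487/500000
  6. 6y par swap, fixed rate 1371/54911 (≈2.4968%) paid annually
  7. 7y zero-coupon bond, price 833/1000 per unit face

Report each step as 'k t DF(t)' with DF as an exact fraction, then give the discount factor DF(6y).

1 1 598/625
2 2 9543/10000
3 3 2339/2500
4 4 1813/2000
5 5 7/8
6 6 8629/10000
7 7 833/1000
DF(6y) = 8629/10000 ≈ 0.862900

step 1 [1y] swap r/1=27/598: DF=(1 − 27/598·(0))/(1+27/598) = 598/625 ≈ 0.956800
step 2 [2y] swap r/1=457/19111: DF=(1 − 457/19111·(0.956800))/(1+457/19111) = 9543/10000 ≈ 0.954300
step 3 [3y] zero: DF = P = 2339/2500 ≈ 0.935600
step 4 [4y] swap r/1=85/3412: DF=(1 − 85/3412·(0.956800+0.954300+0.935600))/(1+85/3412) = 1813/2000 ≈ 0.906500
step 5 [5y] bond c/1=7/100: DF=(599487/500000 − 7/100·(0.956800+0.954300+0.935600+0.906500))/(1+7/100) = 7/8 ≈ 0.875000
step 6 [6y] swap r/1=1371/54911: DF=(1 − 1371/54911·(0.956800+0.954300+0.935600+0.906500+0.875000))/(1+1371/54911) = 8629/10000 ≈ 0.862900
step 7 [7y] zero: DF = P = 833/1000 ≈ 0.833000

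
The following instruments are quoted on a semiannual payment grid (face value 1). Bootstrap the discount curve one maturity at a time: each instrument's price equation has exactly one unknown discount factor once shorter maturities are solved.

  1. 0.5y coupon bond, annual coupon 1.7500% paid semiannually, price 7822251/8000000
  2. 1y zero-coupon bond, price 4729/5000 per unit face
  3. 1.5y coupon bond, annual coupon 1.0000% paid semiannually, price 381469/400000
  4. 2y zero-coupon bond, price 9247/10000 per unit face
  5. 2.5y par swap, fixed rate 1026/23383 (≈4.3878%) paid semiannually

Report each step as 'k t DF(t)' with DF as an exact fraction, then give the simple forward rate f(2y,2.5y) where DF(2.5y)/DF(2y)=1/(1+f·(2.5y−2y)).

step 1 [0.5y] bond c/2=7/800: DF=(7822251/8000000 − 7/800·(0))/(1+7/800) = 9693/10000 ≈ 0.969300
step 2 [1y] zero: DF = P = 4729/5000 ≈ 0.945800
step 3 [1.5y] bond c/2=1/200: DF=(381469/400000 − 1/200·(0.969300+0.945800))/(1+1/200) = 4697/5000 ≈ 0.939400
step 4 [2y] zero: DF = P = 9247/10000 ≈ 0.924700
step 5 [2.5y] swap r/2=513/23383: DF=(1 − 513/23383·(0.969300+0.945800+0.939400+0.924700))/(1+513/23383) = 4487/5000 ≈ 0.897400

1 1/2 9693/10000
2 1 4729/5000
3 3/2 4697/5000
4 2 9247/10000
5 5/2 4487/5000
f(2y,2.5y) = ((9247/10000)/(4487/5000) − 1)/(1/2) = 39/641 ≈ 6.0842%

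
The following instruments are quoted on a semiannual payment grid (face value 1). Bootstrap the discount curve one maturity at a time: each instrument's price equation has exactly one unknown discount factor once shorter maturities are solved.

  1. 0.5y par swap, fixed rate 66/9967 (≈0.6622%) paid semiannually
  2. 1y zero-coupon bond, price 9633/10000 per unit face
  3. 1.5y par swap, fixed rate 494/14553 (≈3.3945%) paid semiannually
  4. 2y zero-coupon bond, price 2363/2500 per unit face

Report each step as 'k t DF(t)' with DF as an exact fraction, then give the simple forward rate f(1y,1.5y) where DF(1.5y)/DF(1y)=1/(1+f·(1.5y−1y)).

step 1 [0.5y] swap r/2=33/9967: DF=(1 − 33/9967·(0))/(1+33/9967) = 9967/10000 ≈ 0.996700
step 2 [1y] zero: DF = P = 9633/10000 ≈ 0.963300
step 3 [1.5y] swap r/2=247/14553: DF=(1 − 247/14553·(0.996700+0.963300))/(1+247/14553) = 4753/5000 ≈ 0.950600
step 4 [2y] zero: DF = P = 2363/2500 ≈ 0.945200

1 1/2 9967/10000
2 1 9633/10000
3 3/2 4753/5000
4 2 2363/2500
f(1y,1.5y) = ((9633/10000)/(4753/5000) − 1)/(1/2) = 127/4753 ≈ 2.6720%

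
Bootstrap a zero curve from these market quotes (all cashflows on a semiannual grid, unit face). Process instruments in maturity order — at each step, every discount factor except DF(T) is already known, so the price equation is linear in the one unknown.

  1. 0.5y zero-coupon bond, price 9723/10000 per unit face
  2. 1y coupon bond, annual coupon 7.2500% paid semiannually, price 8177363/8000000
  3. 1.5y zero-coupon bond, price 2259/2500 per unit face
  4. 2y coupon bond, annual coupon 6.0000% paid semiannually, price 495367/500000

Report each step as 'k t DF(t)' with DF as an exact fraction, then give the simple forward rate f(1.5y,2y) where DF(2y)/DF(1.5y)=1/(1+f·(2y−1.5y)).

1 1/2 9723/10000
2 1 2381/2500
3 3/2 2259/2500
4 2 1759/2000
f(1.5y,2y) = ((2259/2500)/(1759/2000) − 1)/(1/2) = 482/8795 ≈ 5.4804%

step 1 [0.5y] zero: DF = P = 9723/10000 ≈ 0.972300
step 2 [1y] bond c/2=29/800: DF=(8177363/8000000 − 29/800·(0.972300))/(1+29/800) = 2381/2500 ≈ 0.952400
step 3 [1.5y] zero: DF = P = 2259/2500 ≈ 0.903600
step 4 [2y] bond c/2=3/100: DF=(495367/500000 − 3/100·(0.972300+0.952400+0.903600))/(1+3/100) = 1759/2000 ≈ 0.879500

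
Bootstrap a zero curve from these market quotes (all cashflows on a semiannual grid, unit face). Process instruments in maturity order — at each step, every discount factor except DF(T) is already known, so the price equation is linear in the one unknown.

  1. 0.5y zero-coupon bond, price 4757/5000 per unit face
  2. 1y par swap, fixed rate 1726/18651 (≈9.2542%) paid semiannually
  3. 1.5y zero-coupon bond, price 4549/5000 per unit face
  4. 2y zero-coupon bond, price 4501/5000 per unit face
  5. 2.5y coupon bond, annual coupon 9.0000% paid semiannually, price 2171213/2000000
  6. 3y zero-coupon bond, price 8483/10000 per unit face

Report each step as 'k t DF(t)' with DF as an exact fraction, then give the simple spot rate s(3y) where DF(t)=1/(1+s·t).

1 1/2 4757/5000
2 1 9137/10000
3 3/2 4549/5000
4 2 4501/5000
5 5/2 4403/5000
6 3 8483/10000
s(3y) = (1/(8483/10000) − 1)/(3) = 1517/25449 ≈ 5.9609%

step 1 [0.5y] zero: DF = P = 4757/5000 ≈ 0.951400
step 2 [1y] swap r/2=863/18651: DF=(1 − 863/18651·(0.951400))/(1+863/18651) = 9137/10000 ≈ 0.913700
step 3 [1.5y] zero: DF = P = 4549/5000 ≈ 0.909800
step 4 [2y] zero: DF = P = 4501/5000 ≈ 0.900200
step 5 [2.5y] bond c/2=9/200: DF=(2171213/2000000 − 9/200·(0.951400+0.913700+0.909800+0.900200))/(1+9/200) = 4403/5000 ≈ 0.880600
step 6 [3y] zero: DF = P = 8483/10000 ≈ 0.848300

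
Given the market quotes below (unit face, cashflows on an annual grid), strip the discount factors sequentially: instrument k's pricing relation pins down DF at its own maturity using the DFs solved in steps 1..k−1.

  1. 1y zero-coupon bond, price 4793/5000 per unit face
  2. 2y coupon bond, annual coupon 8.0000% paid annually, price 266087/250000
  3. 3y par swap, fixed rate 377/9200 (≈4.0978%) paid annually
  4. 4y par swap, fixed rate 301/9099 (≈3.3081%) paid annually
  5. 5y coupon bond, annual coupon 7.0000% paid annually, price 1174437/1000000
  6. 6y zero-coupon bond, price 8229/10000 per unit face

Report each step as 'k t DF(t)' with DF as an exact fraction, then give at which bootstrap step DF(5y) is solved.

step 1 [1y] zero: DF = P = 4793/5000 ≈ 0.958600
step 2 [2y] bond c/1=2/25: DF=(266087/250000 − 2/25·(0.958600))/(1+2/25) = 1829/2000 ≈ 0.914500
step 3 [3y] swap r/1=377/9200: DF=(1 − 377/9200·(0.958600+0.914500))/(1+377/9200) = 8869/10000 ≈ 0.886900
step 4 [4y] swap r/1=301/9099: DF=(1 − 301/9099·(0.958600+0.914500+0.886900))/(1+301/9099) = 2199/2500 ≈ 0.879600
step 5 [5y] bond c/1=7/100: DF=(1174437/1000000 − 7/100·(0.958600+0.914500+0.886900+0.879600))/(1+7/100) = 1719/2000 ≈ 0.859500
step 6 [6y] zero: DF = P = 8229/10000 ≈ 0.822900

1 1 4793/5000
2 2 1829/2000
3 3 8869/10000
4 4 2199/2500
5 5 1719/2000
6 6 8229/10000
DF(5y) is solved at step 5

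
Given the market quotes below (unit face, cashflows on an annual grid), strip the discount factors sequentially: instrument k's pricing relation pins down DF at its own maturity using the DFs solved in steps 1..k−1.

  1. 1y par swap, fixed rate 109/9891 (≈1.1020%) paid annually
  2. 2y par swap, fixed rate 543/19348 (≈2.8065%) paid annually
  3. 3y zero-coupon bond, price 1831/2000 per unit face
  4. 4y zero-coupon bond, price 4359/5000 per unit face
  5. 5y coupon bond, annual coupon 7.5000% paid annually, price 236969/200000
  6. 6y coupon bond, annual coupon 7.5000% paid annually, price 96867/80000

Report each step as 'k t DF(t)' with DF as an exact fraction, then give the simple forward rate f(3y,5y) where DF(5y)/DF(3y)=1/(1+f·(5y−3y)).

1 1 9891/10000
2 2 9457/10000
3 3 1831/2000
4 4 4359/5000
5 5 337/400
6 6 8079/10000
f(3y,5y) = ((1831/2000)/(337/400) − 1)/(2) = 73/1685 ≈ 4.3323%

step 1 [1y] swap r/1=109/9891: DF=(1 − 109/9891·(0))/(1+109/9891) = 9891/10000 ≈ 0.989100
step 2 [2y] swap r/1=543/19348: DF=(1 − 543/19348·(0.989100))/(1+543/19348) = 9457/10000 ≈ 0.945700
step 3 [3y] zero: DF = P = 1831/2000 ≈ 0.915500
step 4 [4y] zero: DF = P = 4359/5000 ≈ 0.871800
step 5 [5y] bond c/1=3/40: DF=(236969/200000 − 3/40·(0.989100+0.945700+0.915500+0.871800))/(1+3/40) = 337/400 ≈ 0.842500
step 6 [6y] bond c/1=3/40: DF=(96867/80000 − 3/40·(0.989100+0.945700+0.915500+0.871800+0.842500))/(1+3/40) = 8079/10000 ≈ 0.807900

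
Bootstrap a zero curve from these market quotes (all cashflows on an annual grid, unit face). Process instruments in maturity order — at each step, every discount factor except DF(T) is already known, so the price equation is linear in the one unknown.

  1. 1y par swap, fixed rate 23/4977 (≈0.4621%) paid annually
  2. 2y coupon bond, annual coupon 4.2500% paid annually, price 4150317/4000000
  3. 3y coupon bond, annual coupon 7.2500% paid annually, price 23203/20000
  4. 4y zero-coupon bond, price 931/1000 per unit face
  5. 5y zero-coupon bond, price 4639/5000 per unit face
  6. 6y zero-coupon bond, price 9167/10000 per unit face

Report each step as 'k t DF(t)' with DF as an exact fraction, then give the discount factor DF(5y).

step 1 [1y] swap r/1=23/4977: DF=(1 − 23/4977·(0))/(1+23/4977) = 4977/5000 ≈ 0.995400
step 2 [2y] bond c/1=17/400: DF=(4150317/4000000 − 17/400·(0.995400))/(1+17/400) = 9547/10000 ≈ 0.954700
step 3 [3y] bond c/1=29/400: DF=(23203/20000 − 29/400·(0.995400+0.954700))/(1+29/400) = 9499/10000 ≈ 0.949900
step 4 [4y] zero: DF = P = 931/1000 ≈ 0.931000
step 5 [5y] zero: DF = P = 4639/5000 ≈ 0.927800
step 6 [6y] zero: DF = P = 9167/10000 ≈ 0.916700

1 1 4977/5000
2 2 9547/10000
3 3 9499/10000
4 4 931/1000
5 5 4639/5000
6 6 9167/10000
DF(5y) = 4639/5000 ≈ 0.927800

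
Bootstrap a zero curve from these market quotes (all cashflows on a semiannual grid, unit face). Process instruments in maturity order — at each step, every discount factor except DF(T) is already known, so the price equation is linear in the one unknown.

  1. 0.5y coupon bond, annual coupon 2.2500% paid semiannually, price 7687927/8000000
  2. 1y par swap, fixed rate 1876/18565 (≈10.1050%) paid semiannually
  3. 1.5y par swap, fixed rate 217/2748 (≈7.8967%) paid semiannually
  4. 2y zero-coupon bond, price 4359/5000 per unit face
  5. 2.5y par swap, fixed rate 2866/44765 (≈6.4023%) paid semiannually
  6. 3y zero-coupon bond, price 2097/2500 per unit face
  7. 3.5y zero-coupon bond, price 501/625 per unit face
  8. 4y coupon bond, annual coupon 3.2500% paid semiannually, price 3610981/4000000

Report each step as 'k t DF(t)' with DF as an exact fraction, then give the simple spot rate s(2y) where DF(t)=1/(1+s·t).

1 1/2 9503/10000
2 1 4531/5000
3 3/2 1783/2000
4 2 4359/5000
5 5/2 8567/10000
6 3 2097/2500
7 7/2 501/625
8 4 1581/2000
s(2y) = (1/(4359/5000) − 1)/(2) = 641/8718 ≈ 7.3526%

step 1 [0.5y] bond c/2=9/800: DF=(7687927/8000000 − 9/800·(0))/(1+9/800) = 9503/10000 ≈ 0.950300
step 2 [1y] swap r/2=938/18565: DF=(1 − 938/18565·(0.950300))/(1+938/18565) = 4531/5000 ≈ 0.906200
step 3 [1.5y] swap r/2=217/5496: DF=(1 − 217/5496·(0.950300+0.906200))/(1+217/5496) = 1783/2000 ≈ 0.891500
step 4 [2y] zero: DF = P = 4359/5000 ≈ 0.871800
step 5 [2.5y] swap r/2=1433/44765: DF=(1 − 1433/44765·(0.950300+0.906200+0.891500+0.871800))/(1+1433/44765) = 8567/10000 ≈ 0.856700
step 6 [3y] zero: DF = P = 2097/2500 ≈ 0.838800
step 7 [3.5y] zero: DF = P = 501/625 ≈ 0.801600
step 8 [4y] bond c/2=13/800: DF=(3610981/4000000 − 13/800·(0.950300+0.906200+0.891500+0.871800+0.856700+0.838800+0.801600))/(1+13/800) = 1581/2000 ≈ 0.790500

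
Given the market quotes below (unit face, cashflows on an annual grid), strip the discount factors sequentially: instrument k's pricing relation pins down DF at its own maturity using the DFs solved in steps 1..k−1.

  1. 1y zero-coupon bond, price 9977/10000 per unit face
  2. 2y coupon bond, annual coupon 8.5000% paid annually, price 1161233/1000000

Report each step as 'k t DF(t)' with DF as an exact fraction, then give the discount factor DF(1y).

1 1 9977/10000
2 2 9921/10000
DF(1y) = 9977/10000 ≈ 0.997700

step 1 [1y] zero: DF = P = 9977/10000 ≈ 0.997700
step 2 [2y] bond c/1=17/200: DF=(1161233/1000000 − 17/200·(0.997700))/(1+17/200) = 9921/10000 ≈ 0.992100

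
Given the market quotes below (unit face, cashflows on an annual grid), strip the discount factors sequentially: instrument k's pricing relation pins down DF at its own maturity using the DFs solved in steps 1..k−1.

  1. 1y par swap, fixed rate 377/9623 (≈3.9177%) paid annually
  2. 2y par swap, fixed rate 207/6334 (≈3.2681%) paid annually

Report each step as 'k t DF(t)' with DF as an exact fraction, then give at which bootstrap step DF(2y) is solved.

step 1 [1y] swap r/1=377/9623: DF=(1 − 377/9623·(0))/(1+377/9623) = 9623/10000 ≈ 0.962300
step 2 [2y] swap r/1=207/6334: DF=(1 − 207/6334·(0.962300))/(1+207/6334) = 9379/10000 ≈ 0.937900

1 1 9623/10000
2 2 9379/10000
DF(2y) is solved at step 2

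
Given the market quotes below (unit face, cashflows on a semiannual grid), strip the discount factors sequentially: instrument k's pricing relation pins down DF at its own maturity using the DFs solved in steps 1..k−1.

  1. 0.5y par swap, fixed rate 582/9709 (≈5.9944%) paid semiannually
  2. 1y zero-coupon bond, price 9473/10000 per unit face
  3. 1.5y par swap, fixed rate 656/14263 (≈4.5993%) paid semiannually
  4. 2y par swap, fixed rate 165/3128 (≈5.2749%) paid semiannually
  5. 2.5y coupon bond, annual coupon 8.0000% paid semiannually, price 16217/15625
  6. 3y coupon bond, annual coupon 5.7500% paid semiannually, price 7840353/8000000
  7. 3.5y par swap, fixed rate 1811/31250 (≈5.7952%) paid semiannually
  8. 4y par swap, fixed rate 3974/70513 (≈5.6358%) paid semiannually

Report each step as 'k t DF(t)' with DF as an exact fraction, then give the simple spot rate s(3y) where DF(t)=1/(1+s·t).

step 1 [0.5y] swap r/2=291/9709: DF=(1 − 291/9709·(0))/(1+291/9709) = 9709/10000 ≈ 0.970900
step 2 [1y] zero: DF = P = 9473/10000 ≈ 0.947300
step 3 [1.5y] swap r/2=328/14263: DF=(1 − 328/14263·(0.970900+0.947300))/(1+328/14263) = 584/625 ≈ 0.934400
step 4 [2y] swap r/2=165/6256: DF=(1 − 165/6256·(0.970900+0.947300+0.934400))/(1+165/6256) = 901/1000 ≈ 0.901000
step 5 [2.5y] bond c/2=1/25: DF=(16217/15625 − 1/25·(0.970900+0.947300+0.934400+0.901000))/(1+1/25) = 1067/1250 ≈ 0.853600
step 6 [3y] bond c/2=23/800: DF=(7840353/8000000 − 23/800·(0.970900+0.947300+0.934400+0.901000+0.853600))/(1+23/800) = 8239/10000 ≈ 0.823900
step 7 [3.5y] swap r/2=1811/62500: DF=(1 − 1811/62500·(0.970900+0.947300+0.934400+0.901000+0.853600+0.823900))/(1+1811/62500) = 8189/10000 ≈ 0.818900
step 8 [4y] swap r/2=1987/70513: DF=(1 − 1987/70513·(0.970900+0.947300+0.934400+0.901000+0.853600+0.823900+0.818900))/(1+1987/70513) = 8013/10000 ≈ 0.801300

1 1/2 9709/10000
2 1 9473/10000
3 3/2 584/625
4 2 901/1000
5 5/2 1067/1250
6 3 8239/10000
7 7/2 8189/10000
8 4 8013/10000
s(3y) = (1/(8239/10000) − 1)/(3) = 587/8239 ≈ 7.1247%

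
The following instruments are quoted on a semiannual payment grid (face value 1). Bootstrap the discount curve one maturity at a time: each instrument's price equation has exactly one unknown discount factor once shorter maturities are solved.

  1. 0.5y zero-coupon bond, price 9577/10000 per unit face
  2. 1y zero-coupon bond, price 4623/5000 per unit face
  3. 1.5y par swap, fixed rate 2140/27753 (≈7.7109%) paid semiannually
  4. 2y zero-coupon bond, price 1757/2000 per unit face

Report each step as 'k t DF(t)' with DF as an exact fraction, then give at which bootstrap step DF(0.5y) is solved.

step 1 [0.5y] zero: DF = P = 9577/10000 ≈ 0.957700
step 2 [1y] zero: DF = P = 4623/5000 ≈ 0.924600
step 3 [1.5y] swap r/2=1070/27753: DF=(1 − 1070/27753·(0.957700+0.924600))/(1+1070/27753) = 893/1000 ≈ 0.893000
step 4 [2y] zero: DF = P = 1757/2000 ≈ 0.878500

1 1/2 9577/10000
2 1 4623/5000
3 3/2 893/1000
4 2 1757/2000
DF(0.5y) is solved at step 1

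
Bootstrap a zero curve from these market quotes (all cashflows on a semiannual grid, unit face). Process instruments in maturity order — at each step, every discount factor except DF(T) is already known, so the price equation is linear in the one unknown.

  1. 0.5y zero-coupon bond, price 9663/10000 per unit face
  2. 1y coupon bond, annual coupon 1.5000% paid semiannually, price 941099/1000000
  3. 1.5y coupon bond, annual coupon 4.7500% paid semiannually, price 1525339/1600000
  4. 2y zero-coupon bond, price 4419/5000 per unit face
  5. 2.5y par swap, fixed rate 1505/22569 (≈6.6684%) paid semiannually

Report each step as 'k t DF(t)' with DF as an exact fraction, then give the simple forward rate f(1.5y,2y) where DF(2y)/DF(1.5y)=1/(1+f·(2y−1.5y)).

1 1/2 9663/10000
2 1 9269/10000
3 3/2 8873/10000
4 2 4419/5000
5 5/2 1699/2000
f(1.5y,2y) = ((8873/10000)/(4419/5000) − 1)/(1/2) = 35/4419 ≈ 0.7920%

step 1 [0.5y] zero: DF = P = 9663/10000 ≈ 0.966300
step 2 [1y] bond c/2=3/400: DF=(941099/1000000 − 3/400·(0.966300))/(1+3/400) = 9269/10000 ≈ 0.926900
step 3 [1.5y] bond c/2=19/800: DF=(1525339/1600000 − 19/800·(0.966300+0.926900))/(1+19/800) = 8873/10000 ≈ 0.887300
step 4 [2y] zero: DF = P = 4419/5000 ≈ 0.883800
step 5 [2.5y] swap r/2=1505/45138: DF=(1 − 1505/45138·(0.966300+0.926900+0.887300+0.883800))/(1+1505/45138) = 1699/2000 ≈ 0.849500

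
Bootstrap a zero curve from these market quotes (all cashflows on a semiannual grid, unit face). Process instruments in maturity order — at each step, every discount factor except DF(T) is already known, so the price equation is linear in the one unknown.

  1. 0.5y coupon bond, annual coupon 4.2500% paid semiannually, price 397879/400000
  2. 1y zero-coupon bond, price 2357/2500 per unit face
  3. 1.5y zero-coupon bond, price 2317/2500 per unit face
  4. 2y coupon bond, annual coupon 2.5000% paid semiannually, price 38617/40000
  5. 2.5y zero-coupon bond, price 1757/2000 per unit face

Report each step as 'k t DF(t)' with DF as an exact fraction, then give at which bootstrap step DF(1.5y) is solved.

1 1/2 487/500
2 1 2357/2500
3 3/2 2317/2500
4 2 574/625
5 5/2 1757/2000
DF(1.5y) is solved at step 3

step 1 [0.5y] bond c/2=17/800: DF=(397879/400000 − 17/800·(0))/(1+17/800) = 487/500 ≈ 0.974000
step 2 [1y] zero: DF = P = 2357/2500 ≈ 0.942800
step 3 [1.5y] zero: DF = P = 2317/2500 ≈ 0.926800
step 4 [2y] bond c/2=1/80: DF=(38617/40000 − 1/80·(0.974000+0.942800+0.926800))/(1+1/80) = 574/625 ≈ 0.918400
step 5 [2.5y] zero: DF = P = 1757/2000 ≈ 0.878500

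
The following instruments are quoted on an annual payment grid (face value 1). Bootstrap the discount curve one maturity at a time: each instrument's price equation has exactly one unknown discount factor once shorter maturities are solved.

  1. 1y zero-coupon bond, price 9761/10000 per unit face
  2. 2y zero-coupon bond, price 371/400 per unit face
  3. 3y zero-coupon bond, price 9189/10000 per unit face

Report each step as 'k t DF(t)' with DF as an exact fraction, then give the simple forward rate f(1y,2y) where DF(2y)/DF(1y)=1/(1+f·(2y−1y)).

step 1 [1y] zero: DF = P = 9761/10000 ≈ 0.976100
step 2 [2y] zero: DF = P = 371/400 ≈ 0.927500
step 3 [3y] zero: DF = P = 9189/10000 ≈ 0.918900

1 1 9761/10000
2 2 371/400
3 3 9189/10000
f(1y,2y) = ((9761/10000)/(371/400) − 1)/(1) = 486/9275 ≈ 5.2399%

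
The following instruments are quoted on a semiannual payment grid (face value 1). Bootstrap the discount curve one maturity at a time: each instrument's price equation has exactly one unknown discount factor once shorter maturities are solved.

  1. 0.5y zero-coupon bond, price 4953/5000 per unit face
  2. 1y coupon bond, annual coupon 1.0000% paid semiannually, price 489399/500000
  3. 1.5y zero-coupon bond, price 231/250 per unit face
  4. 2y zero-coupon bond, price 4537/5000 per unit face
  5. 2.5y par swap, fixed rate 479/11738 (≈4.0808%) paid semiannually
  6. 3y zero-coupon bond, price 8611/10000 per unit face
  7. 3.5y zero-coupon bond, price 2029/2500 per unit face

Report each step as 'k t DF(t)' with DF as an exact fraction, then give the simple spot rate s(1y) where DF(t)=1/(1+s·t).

1 1/2 4953/5000
2 1 969/1000
3 3/2 231/250
4 2 4537/5000
5 5/2 4521/5000
6 3 8611/10000
7 7/2 2029/2500
s(1y) = (1/(969/1000) − 1)/(1) = 31/969 ≈ 3.1992%

step 1 [0.5y] zero: DF = P = 4953/5000 ≈ 0.990600
step 2 [1y] bond c/2=1/200: DF=(489399/500000 − 1/200·(0.990600))/(1+1/200) = 969/1000 ≈ 0.969000
step 3 [1.5y] zero: DF = P = 231/250 ≈ 0.924000
step 4 [2y] zero: DF = P = 4537/5000 ≈ 0.907400
step 5 [2.5y] swap r/2=479/23476: DF=(1 − 479/23476·(0.990600+0.969000+0.924000+0.907400))/(1+479/23476) = 4521/5000 ≈ 0.904200
step 6 [3y] zero: DF = P = 8611/10000 ≈ 0.861100
step 7 [3.5y] zero: DF = P = 2029/2500 ≈ 0.811600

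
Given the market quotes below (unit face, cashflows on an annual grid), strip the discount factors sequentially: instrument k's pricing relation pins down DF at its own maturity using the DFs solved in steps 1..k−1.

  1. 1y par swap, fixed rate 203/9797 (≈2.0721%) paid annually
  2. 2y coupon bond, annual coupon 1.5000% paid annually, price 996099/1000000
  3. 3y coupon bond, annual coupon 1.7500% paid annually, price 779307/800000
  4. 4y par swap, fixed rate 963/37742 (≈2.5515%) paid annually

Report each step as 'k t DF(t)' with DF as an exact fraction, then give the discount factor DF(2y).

1 1 9797/10000
2 2 9669/10000
3 3 9239/10000
4 4 9037/10000
DF(2y) = 9669/10000 ≈ 0.966900

step 1 [1y] swap r/1=203/9797: DF=(1 − 203/9797·(0))/(1+203/9797) = 9797/10000 ≈ 0.979700
step 2 [2y] bond c/1=3/200: DF=(996099/1000000 − 3/200·(0.979700))/(1+3/200) = 9669/10000 ≈ 0.966900
step 3 [3y] bond c/1=7/400: DF=(779307/800000 − 7/400·(0.979700+0.966900))/(1+7/400) = 9239/10000 ≈ 0.923900
step 4 [4y] swap r/1=963/37742: DF=(1 − 963/37742·(0.979700+0.966900+0.923900))/(1+963/37742) = 9037/10000 ≈ 0.903700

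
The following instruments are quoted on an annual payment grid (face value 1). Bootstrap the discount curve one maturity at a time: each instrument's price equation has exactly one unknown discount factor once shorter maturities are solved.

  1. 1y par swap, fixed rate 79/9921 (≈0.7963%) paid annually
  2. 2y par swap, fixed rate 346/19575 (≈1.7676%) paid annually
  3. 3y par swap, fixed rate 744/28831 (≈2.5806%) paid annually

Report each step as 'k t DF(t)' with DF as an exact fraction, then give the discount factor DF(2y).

1 1 9921/10000
2 2 4827/5000
3 3 1157/1250
DF(2y) = 4827/5000 ≈ 0.965400

step 1 [1y] swap r/1=79/9921: DF=(1 − 79/9921·(0))/(1+79/9921) = 9921/10000 ≈ 0.992100
step 2 [2y] swap r/1=346/19575: DF=(1 − 346/19575·(0.992100))/(1+346/19575) = 4827/5000 ≈ 0.965400
step 3 [3y] swap r/1=744/28831: DF=(1 − 744/28831·(0.992100+0.965400))/(1+744/28831) = 1157/1250 ≈ 0.925600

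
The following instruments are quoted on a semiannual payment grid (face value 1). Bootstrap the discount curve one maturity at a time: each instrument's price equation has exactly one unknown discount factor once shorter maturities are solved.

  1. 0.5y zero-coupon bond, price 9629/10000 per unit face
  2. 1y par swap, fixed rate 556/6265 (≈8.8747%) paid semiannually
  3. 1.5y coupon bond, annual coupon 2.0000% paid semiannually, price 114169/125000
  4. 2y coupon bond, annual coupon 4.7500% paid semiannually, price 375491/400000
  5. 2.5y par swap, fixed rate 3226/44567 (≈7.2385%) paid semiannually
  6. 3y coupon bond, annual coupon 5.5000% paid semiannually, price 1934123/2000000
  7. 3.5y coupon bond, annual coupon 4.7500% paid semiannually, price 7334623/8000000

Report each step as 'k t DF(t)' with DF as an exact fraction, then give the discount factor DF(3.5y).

1 1/2 9629/10000
2 1 4583/5000
3 3/2 8857/10000
4 2 533/625
5 5/2 8387/10000
6 3 8219/10000
7 7/2 7731/10000
DF(3.5y) = 7731/10000 ≈ 0.773100

step 1 [0.5y] zero: DF = P = 9629/10000 ≈ 0.962900
step 2 [1y] swap r/2=278/6265: DF=(1 − 278/6265·(0.962900))/(1+278/6265) = 4583/5000 ≈ 0.916600
step 3 [1.5y] bond c/2=1/100: DF=(114169/125000 − 1/100·(0.962900+0.916600))/(1+1/100) = 8857/10000 ≈ 0.885700
step 4 [2y] bond c/2=19/800: DF=(375491/400000 − 19/800·(0.962900+0.916600+0.885700))/(1+19/800) = 533/625 ≈ 0.852800
step 5 [2.5y] swap r/2=1613/44567: DF=(1 − 1613/44567·(0.962900+0.916600+0.885700+0.852800))/(1+1613/44567) = 8387/10000 ≈ 0.838700
step 6 [3y] bond c/2=11/400: DF=(1934123/2000000 − 11/400·(0.962900+0.916600+0.885700+0.852800+0.838700))/(1+11/400) = 8219/10000 ≈ 0.821900
step 7 [3.5y] bond c/2=19/800: DF=(7334623/8000000 − 19/800·(0.962900+0.916600+0.885700+0.852800+0.838700+0.821900))/(1+19/800) = 7731/10000 ≈ 0.773100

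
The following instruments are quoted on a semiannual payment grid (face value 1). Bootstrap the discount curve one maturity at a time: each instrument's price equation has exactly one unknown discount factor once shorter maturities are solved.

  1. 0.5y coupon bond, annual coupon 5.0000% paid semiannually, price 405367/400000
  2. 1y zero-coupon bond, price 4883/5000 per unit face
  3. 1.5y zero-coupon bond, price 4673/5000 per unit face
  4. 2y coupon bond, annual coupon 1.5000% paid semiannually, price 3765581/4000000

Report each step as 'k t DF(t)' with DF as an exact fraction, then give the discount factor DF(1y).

step 1 [0.5y] bond c/2=1/40: DF=(405367/400000 − 1/40·(0))/(1+1/40) = 9887/10000 ≈ 0.988700
step 2 [1y] zero: DF = P = 4883/5000 ≈ 0.976600
step 3 [1.5y] zero: DF = P = 4673/5000 ≈ 0.934600
step 4 [2y] bond c/2=3/400: DF=(3765581/4000000 − 3/400·(0.988700+0.976600+0.934600))/(1+3/400) = 1141/1250 ≈ 0.912800

1 1/2 9887/10000
2 1 4883/5000
3 3/2 4673/5000
4 2 1141/1250
DF(1y) = 4883/5000 ≈ 0.976600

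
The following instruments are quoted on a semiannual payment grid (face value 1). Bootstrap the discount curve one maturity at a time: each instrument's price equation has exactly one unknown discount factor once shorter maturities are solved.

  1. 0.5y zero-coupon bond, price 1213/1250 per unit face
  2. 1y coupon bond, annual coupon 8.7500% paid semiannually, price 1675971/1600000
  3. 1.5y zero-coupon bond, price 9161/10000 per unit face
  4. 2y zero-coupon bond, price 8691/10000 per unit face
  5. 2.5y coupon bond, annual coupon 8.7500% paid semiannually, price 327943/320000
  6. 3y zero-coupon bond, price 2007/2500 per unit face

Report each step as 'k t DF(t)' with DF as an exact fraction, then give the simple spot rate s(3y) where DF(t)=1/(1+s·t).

1 1/2 1213/1250
2 1 9629/10000
3 3/2 9161/10000
4 2 8691/10000
5 5/2 413/500
6 3 2007/2500
s(3y) = (1/(2007/2500) − 1)/(3) = 493/6021 ≈ 8.1880%

step 1 [0.5y] zero: DF = P = 1213/1250 ≈ 0.970400
step 2 [1y] bond c/2=7/160: DF=(1675971/1600000 − 7/160·(0.970400))/(1+7/160) = 9629/10000 ≈ 0.962900
step 3 [1.5y] zero: DF = P = 9161/10000 ≈ 0.916100
step 4 [2y] zero: DF = P = 8691/10000 ≈ 0.869100
step 5 [2.5y] bond c/2=7/160: DF=(327943/320000 − 7/160·(0.970400+0.962900+0.916100+0.869100))/(1+7/160) = 413/500 ≈ 0.826000
step 6 [3y] zero: DF = P = 2007/2500 ≈ 0.802800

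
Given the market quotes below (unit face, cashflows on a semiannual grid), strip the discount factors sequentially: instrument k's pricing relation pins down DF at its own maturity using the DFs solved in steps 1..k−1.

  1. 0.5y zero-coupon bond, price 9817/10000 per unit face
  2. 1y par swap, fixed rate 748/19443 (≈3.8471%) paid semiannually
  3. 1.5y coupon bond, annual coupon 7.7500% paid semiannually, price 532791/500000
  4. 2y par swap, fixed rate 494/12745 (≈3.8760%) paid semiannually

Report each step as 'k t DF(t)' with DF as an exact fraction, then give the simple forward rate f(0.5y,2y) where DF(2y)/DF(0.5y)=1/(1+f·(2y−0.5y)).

step 1 [0.5y] zero: DF = P = 9817/10000 ≈ 0.981700
step 2 [1y] swap r/2=374/19443: DF=(1 − 374/19443·(0.981700))/(1+374/19443) = 4813/5000 ≈ 0.962600
step 3 [1.5y] bond c/2=31/800: DF=(532791/500000 − 31/800·(0.981700+0.962600))/(1+31/800) = 9533/10000 ≈ 0.953300
step 4 [2y] swap r/2=247/12745: DF=(1 − 247/12745·(0.981700+0.962600+0.953300))/(1+247/12745) = 9259/10000 ≈ 0.925900

1 1/2 9817/10000
2 1 4813/5000
3 3/2 9533/10000
4 2 9259/10000
f(0.5y,2y) = ((9817/10000)/(9259/10000) − 1)/(3/2) = 372/9259 ≈ 4.0177%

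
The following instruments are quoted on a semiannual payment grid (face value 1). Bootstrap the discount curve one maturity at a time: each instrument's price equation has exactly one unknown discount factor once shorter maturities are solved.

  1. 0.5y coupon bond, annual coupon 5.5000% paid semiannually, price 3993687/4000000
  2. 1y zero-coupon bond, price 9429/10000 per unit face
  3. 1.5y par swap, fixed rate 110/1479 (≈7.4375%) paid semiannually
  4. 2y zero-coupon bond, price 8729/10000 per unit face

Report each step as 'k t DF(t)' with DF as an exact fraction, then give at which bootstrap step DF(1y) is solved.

step 1 [0.5y] bond c/2=11/400: DF=(3993687/4000000 − 11/400·(0))/(1+11/400) = 9717/10000 ≈ 0.971700
step 2 [1y] zero: DF = P = 9429/10000 ≈ 0.942900
step 3 [1.5y] swap r/2=55/1479: DF=(1 − 55/1479·(0.971700+0.942900))/(1+55/1479) = 1791/2000 ≈ 0.895500
step 4 [2y] zero: DF = P = 8729/10000 ≈ 0.872900

1 1/2 9717/10000
2 1 9429/10000
3 3/2 1791/2000
4 2 8729/10000
DF(1y) is solved at step 2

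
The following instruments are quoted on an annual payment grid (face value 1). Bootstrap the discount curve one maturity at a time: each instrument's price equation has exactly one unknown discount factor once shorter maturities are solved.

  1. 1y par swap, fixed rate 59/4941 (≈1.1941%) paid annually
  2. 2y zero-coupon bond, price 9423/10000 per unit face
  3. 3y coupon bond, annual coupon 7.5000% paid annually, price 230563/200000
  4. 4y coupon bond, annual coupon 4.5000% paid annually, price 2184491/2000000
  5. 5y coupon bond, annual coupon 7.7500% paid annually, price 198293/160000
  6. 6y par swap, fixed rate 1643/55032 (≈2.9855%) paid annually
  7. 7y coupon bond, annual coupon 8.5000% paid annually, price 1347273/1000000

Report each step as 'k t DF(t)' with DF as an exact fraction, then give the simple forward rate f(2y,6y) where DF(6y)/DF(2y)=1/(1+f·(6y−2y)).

1 1 4941/5000
2 2 9423/10000
3 3 9377/10000
4 4 9217/10000
5 5 1097/1250
6 6 8357/10000
7 7 4053/5000
f(2y,6y) = ((9423/10000)/(8357/10000) − 1)/(4) = 533/16714 ≈ 3.1889%

step 1 [1y] swap r/1=59/4941: DF=(1 − 59/4941·(0))/(1+59/4941) = 4941/5000 ≈ 0.988200
step 2 [2y] zero: DF = P = 9423/10000 ≈ 0.942300
step 3 [3y] bond c/1=3/40: DF=(230563/200000 − 3/40·(0.988200+0.942300))/(1+3/40) = 9377/10000 ≈ 0.937700
step 4 [4y] bond c/1=9/200: DF=(2184491/2000000 − 9/200·(0.988200+0.942300+0.937700))/(1+9/200) = 9217/10000 ≈ 0.921700
step 5 [5y] bond c/1=31/400: DF=(198293/160000 − 31/400·(0.988200+0.942300+0.937700+0.921700))/(1+31/400) = 1097/1250 ≈ 0.877600
step 6 [6y] swap r/1=1643/55032: DF=(1 − 1643/55032·(0.988200+0.942300+0.937700+0.921700+0.877600))/(1+1643/55032) = 8357/10000 ≈ 0.835700
step 7 [7y] bond c/1=17/200: DF=(1347273/1000000 − 17/200·(0.988200+0.942300+0.937700+0.921700+0.877600+0.835700))/(1+17/200) = 4053/5000 ≈ 0.810600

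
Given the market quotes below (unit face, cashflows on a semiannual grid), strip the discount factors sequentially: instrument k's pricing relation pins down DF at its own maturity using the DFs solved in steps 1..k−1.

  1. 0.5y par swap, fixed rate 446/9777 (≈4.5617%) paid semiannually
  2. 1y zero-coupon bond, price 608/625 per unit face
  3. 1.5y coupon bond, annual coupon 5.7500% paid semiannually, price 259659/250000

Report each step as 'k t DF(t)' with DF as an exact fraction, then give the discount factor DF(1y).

1 1/2 9777/10000
2 1 608/625
3 3/2 9551/10000
DF(1y) = 608/625 ≈ 0.972800

step 1 [0.5y] swap r/2=223/9777: DF=(1 − 223/9777·(0))/(1+223/9777) = 9777/10000 ≈ 0.977700
step 2 [1y] zero: DF = P = 608/625 ≈ 0.972800
step 3 [1.5y] bond c/2=23/800: DF=(259659/250000 − 23/800·(0.977700+0.972800))/(1+23/800) = 9551/10000 ≈ 0.955100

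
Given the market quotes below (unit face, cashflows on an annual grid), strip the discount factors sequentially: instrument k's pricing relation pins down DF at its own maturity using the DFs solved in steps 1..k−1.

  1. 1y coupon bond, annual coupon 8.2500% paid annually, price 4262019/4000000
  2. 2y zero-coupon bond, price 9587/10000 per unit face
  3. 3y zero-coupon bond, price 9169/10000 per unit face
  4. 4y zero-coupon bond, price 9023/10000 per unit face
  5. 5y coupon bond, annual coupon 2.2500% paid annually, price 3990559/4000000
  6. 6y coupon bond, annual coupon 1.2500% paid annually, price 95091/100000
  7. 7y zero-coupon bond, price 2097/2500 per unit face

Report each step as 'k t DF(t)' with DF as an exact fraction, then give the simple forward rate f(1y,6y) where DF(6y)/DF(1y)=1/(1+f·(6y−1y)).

step 1 [1y] bond c/1=33/400: DF=(4262019/4000000 − 33/400·(0))/(1+33/400) = 9843/10000 ≈ 0.984300
step 2 [2y] zero: DF = P = 9587/10000 ≈ 0.958700
step 3 [3y] zero: DF = P = 9169/10000 ≈ 0.916900
step 4 [4y] zero: DF = P = 9023/10000 ≈ 0.902300
step 5 [5y] bond c/1=9/400: DF=(3990559/4000000 − 9/400·(0.984300+0.958700+0.916900+0.902300))/(1+9/400) = 8929/10000 ≈ 0.892900
step 6 [6y] bond c/1=1/80: DF=(95091/100000 − 1/80·(0.984300+0.958700+0.916900+0.902300+0.892900))/(1+1/80) = 8817/10000 ≈ 0.881700
step 7 [7y] zero: DF = P = 2097/2500 ≈ 0.838800

1 1 9843/10000
2 2 9587/10000
3 3 9169/10000
4 4 9023/10000
5 5 8929/10000
6 6 8817/10000
7 7 2097/2500
f(1y,6y) = ((9843/10000)/(8817/10000) − 1)/(5) = 342/14695 ≈ 2.3273%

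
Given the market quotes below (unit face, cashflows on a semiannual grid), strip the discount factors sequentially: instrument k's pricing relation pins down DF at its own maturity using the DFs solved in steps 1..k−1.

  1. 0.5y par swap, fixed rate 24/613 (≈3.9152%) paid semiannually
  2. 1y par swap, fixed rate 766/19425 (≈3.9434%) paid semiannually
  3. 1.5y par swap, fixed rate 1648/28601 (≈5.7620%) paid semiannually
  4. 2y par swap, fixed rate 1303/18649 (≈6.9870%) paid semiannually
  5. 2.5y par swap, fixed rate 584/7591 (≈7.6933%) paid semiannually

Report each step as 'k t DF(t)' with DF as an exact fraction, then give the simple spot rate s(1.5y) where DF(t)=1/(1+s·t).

step 1 [0.5y] swap r/2=12/613: DF=(1 − 12/613·(0))/(1+12/613) = 613/625 ≈ 0.980800
step 2 [1y] swap r/2=383/19425: DF=(1 − 383/19425·(0.980800))/(1+383/19425) = 9617/10000 ≈ 0.961700
step 3 [1.5y] swap r/2=824/28601: DF=(1 − 824/28601·(0.980800+0.961700))/(1+824/28601) = 1147/1250 ≈ 0.917600
step 4 [2y] swap r/2=1303/37298: DF=(1 − 1303/37298·(0.980800+0.961700+0.917600))/(1+1303/37298) = 8697/10000 ≈ 0.869700
step 5 [2.5y] swap r/2=292/7591: DF=(1 − 292/7591·(0.980800+0.961700+0.917600+0.869700))/(1+292/7591) = 1031/1250 ≈ 0.824800

1 1/2 613/625
2 1 9617/10000
3 3/2 1147/1250
4 2 8697/10000
5 5/2 1031/1250
s(1.5y) = (1/(1147/1250) − 1)/(3/2) = 206/3441 ≈ 5.9866%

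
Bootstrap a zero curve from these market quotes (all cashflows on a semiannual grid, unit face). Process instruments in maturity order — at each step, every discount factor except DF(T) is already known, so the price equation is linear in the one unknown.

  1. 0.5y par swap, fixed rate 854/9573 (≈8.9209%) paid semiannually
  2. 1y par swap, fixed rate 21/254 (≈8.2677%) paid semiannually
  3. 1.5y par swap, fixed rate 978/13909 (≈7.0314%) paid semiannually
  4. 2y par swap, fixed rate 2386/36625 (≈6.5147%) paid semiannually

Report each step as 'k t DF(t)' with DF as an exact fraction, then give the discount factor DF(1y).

1 1/2 9573/10000
2 1 9223/10000
3 3/2 4511/5000
4 2 8807/10000
DF(1y) = 9223/10000 ≈ 0.922300

step 1 [0.5y] swap r/2=427/9573: DF=(1 − 427/9573·(0))/(1+427/9573) = 9573/10000 ≈ 0.957300
step 2 [1y] swap r/2=21/508: DF=(1 − 21/508·(0.957300))/(1+21/508) = 9223/10000 ≈ 0.922300
step 3 [1.5y] swap r/2=489/13909: DF=(1 − 489/13909·(0.957300+0.922300))/(1+489/13909) = 4511/5000 ≈ 0.902200
step 4 [2y] swap r/2=1193/36625: DF=(1 − 1193/36625·(0.957300+0.922300+0.902200))/(1+1193/36625) = 8807/10000 ≈ 0.880700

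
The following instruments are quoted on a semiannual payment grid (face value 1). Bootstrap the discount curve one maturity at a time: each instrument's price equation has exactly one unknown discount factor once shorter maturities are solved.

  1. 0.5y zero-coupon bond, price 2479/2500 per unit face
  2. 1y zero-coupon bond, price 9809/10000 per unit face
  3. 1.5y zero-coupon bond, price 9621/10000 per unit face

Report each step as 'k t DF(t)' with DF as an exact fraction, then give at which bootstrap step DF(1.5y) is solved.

1 1/2 2479/2500
2 1 9809/10000
3 3/2 9621/10000
DF(1.5y) is solved at step 3

step 1 [0.5y] zero: DF = P = 2479/2500 ≈ 0.991600
step 2 [1y] zero: DF = P = 9809/10000 ≈ 0.980900
step 3 [1.5y] zero: DF = P = 9621/10000 ≈ 0.962100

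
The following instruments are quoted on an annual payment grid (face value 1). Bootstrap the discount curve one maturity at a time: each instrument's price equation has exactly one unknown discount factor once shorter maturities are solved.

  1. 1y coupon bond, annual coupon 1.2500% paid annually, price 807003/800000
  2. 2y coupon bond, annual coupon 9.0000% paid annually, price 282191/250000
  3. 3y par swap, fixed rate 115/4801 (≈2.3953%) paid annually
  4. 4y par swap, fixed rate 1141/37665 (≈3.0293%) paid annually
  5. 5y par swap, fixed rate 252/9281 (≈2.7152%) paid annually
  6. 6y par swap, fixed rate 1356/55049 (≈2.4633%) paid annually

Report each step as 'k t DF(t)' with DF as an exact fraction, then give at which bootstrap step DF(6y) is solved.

1 1 9963/10000
2 2 9533/10000
3 3 931/1000
4 4 8859/10000
5 5 437/500
6 6 2161/2500
DF(6y) is solved at step 6

step 1 [1y] bond c/1=1/80: DF=(807003/800000 − 1/80·(0))/(1+1/80) = 9963/10000 ≈ 0.996300
step 2 [2y] bond c/1=9/100: DF=(282191/250000 − 9/100·(0.996300))/(1+9/100) = 9533/10000 ≈ 0.953300
step 3 [3y] swap r/1=115/4801: DF=(1 − 115/4801·(0.996300+0.953300))/(1+115/4801) = 931/1000 ≈ 0.931000
step 4 [4y] swap r/1=1141/37665: DF=(1 − 1141/37665·(0.996300+0.953300+0.931000))/(1+1141/37665) = 8859/10000 ≈ 0.885900
step 5 [5y] swap r/1=252/9281: DF=(1 − 252/9281·(0.996300+0.953300+0.931000+0.885900))/(1+252/9281) = 437/500 ≈ 0.874000
step 6 [6y] swap r/1=1356/55049: DF=(1 − 1356/55049·(0.996300+0.953300+0.931000+0.885900+0.874000))/(1+1356/55049) = 2161/2500 ≈ 0.864400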